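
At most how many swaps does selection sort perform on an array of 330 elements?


Each of the 329 passes places one element in its final position.
Pass 1: swap minimum into position 0
Pass 2: swap minimum of remaining into position 1
...
Pass 329: last two elements, one swap
Maximum swaps = 330 - 1 = 329


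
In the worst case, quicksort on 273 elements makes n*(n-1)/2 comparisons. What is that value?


Sum of comparisons per partition:
272 + 271 + ... + 1 + 0
= 273 * (273 - 1) / 2
= 273 * 272 / 2
= 37128


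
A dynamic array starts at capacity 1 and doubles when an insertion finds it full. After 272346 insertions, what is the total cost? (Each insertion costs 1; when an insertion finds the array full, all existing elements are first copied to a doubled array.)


Insertion cost: 272346 (one per element)
Resizes occur just before inserting elements 2, 3, 5, 9, ...
Elements copied at each resize: 1 + 2 + 4 + 8 + 16 + 32 + 64 + 128 + 256 + 512 + 1024 + 2048 + 4096 + 8192 + 16384 + 32768 + 65536 + 131072 + 262144
Sum of copies = 524287 (geometric series: 2^k - 1)
Total = 272346 + 524287 = 796633


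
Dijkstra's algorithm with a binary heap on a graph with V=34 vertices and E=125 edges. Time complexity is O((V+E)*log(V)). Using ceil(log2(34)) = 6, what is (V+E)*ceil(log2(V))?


Dijkstra with a binary heap: each vertex is extracted once, each edge may relax once.
Each heap operation costs O(log V).
V + E = 34 + 125 = 159
ceil(log2(34)) = 6 (since 2^5 = 32 < 34 <= 64 = 2^6)
Total heap work = (V+E) * ceil(log2(V)) = 159 * 6 = 954


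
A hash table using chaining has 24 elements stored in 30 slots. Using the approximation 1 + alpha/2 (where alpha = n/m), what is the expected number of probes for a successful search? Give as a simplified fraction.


Load factor alpha = n/m = 24/30
Expected probes = 1 + alpha/2 = 1 + 24/(2*30)
= 1 + 24/60
= 60/60 + 24/60
= 84/60
Simplify: 7/5


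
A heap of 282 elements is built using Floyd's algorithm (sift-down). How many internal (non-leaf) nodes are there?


Leaf nodes occupy roughly half the array.
Sift-down is called for each internal node, starting from the last one.
Internal nodes = floor(n/2) = floor(282/2) = 141


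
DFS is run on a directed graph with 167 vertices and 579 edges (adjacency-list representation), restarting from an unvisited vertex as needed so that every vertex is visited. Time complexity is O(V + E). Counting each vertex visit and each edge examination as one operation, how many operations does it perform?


A full DFS traversal processes each vertex exactly once (push/pop on stack).
Each directed edge is examined once.
V = 167, E = 579
V + E = 746


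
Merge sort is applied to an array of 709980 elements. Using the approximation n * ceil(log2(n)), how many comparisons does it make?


Merge sort divides the array into halves recursively.
Number of levels = ceil(log2(709980)) = 20
At each level, approximately n = 709980 comparisons are needed for merging.
Total comparisons ~ n * ceil(log2(n)) = 709980 * 20 = 14199600


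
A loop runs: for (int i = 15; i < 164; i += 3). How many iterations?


Loop starts at i = 15, increments by 3, stops when i >= 164.
Number of iterations = ceil((164 - 15) / 3)
= ceil(149 / 3)
= 50


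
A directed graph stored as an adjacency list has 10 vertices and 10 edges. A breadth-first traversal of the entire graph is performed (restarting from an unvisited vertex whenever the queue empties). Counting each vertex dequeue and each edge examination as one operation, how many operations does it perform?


A full BFS traversal dequeues each vertex once and examines each edge once.
Vertex visits: 10
Edge visits: 10
V + E = 10 + 10 = 20


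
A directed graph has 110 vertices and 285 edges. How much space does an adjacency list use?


Adjacency list: one list head per vertex + one entry per edge
Vertex heads: 110
Edge entries: 285
Total = 110 + 285 = 395


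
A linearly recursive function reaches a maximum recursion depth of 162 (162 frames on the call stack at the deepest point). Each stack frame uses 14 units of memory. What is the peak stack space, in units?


Maximum recursion depth = 162 frames
Memory per frame = 14 units
Total stack space = depth * frame_size
= 162 * 14 = 2268


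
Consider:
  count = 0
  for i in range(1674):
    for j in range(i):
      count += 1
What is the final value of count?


For each i, the inner loop runs i times:
  i=0: inner runs 0 times
  i=1: inner runs 1 time
  i=2: inner runs 2 times
  i=3: inner runs 3 times
  i=4: inner runs 4 times
  i=5: inner runs 5 times
  i=6: inner runs 6 times
  i=7: inner runs 7 times
  ...
Total = 0 + 1 + 2 + ... + 1673 = 1674*(1674-1)/2 = 1400301


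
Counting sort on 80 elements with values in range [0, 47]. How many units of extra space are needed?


Output array size: 80 (to store sorted result)
Count array size: 48 (one slot per possible value, range 0 to 47)
Total extra space = 80 + 48 = 128


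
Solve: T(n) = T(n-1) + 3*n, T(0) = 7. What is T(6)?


Expanding the recurrence:
T(6) = T(5) + 3*6
       = T(4) + 3*5 + 3*6
       ...
       = T(0) + 3*(1 + 2 + ... + 6)
       = 7 + 3 * 6*7/2
       = 7 + 3 * 21
       = 7 + 63 = 70


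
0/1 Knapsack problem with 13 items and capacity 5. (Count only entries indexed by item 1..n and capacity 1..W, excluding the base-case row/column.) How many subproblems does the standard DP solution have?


The DP table is indexed by (item, capacity).
Rows: 13 items
Columns: 5 capacity values (1 to W)
Total subproblems = 13 * 5 = 65


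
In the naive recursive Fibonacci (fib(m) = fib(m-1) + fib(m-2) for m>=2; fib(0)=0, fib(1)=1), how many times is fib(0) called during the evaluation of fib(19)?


Let N(m) = number of times fib(m) is called while evaluating fib(19).
N(19) = 1 (the initial call).
N(18) = 1 (only fib(19) calls it).
For 1 <= m <= 17: fib(m) is called by fib(m+1) and fib(m+2), so
  N(m) = N(m+1) + N(m+2).
fib(0) is called only by fib(2), so N(0) = N(2).
Walk down from m=19:
  N(19)=1, N(18)=1, N(17)=2, N(16)=3, N(15)=5, N(14)=8, N(13)=13, N(12)=21, N(11)=34, N(10)=55, N(9)=89, N(8)=144, N(7)=233, N(6)=377, N(5)=610, N(4)=987, N(3)=1597, N(2)=2584, N(1)=4181, N(0)=N(2)=2584
N(0) = 2584


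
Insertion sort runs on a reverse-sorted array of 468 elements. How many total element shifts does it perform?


Sum of shifts = 1 + 2 + 3 + ... + 467
= 468 * 467 / 2
= 218556 / 2
= 109278


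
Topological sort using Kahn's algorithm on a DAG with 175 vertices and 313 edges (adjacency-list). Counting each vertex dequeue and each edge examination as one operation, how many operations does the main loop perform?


Kahn's algorithm:
  1. Compute in-degrees: O(V + E)
  2. Process queue: each vertex dequeued once (O(V))
     each edge examined once (O(E))
Total = V + E = 175 + 313 = 488


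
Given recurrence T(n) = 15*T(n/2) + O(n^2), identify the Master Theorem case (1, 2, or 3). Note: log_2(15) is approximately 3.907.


Master Theorem parameters: a=15, b=2, c=2
log_b(a) = 3.907
Compare b^c with a: 2^2 = 4 < 15, so c < log_b(a).
Comparing c=2 vs log_b(a)=3.907:
2 < 3.907 => Case 1
Result: T(n) = O(n^(log_2 15)) ~ O(n^3.907)
Master Theorem case = 1


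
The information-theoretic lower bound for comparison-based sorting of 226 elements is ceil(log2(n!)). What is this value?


A binary decision tree of height h has at most 2^h leaves and needs at least n! of them, so h >= ceil(log2(n!)).
226! is far too large to multiply out, so use Stirling's series:
  ln(n!) ~ n ln n - n + (1/2) ln(2 pi n) + 1/(12n)  (error below 1/(360 n^3), negligible here)
  ln(226) = 5.4205350
  n ln n = 226 * 5.4205350 = 1225.0409
  (1/2) ln(2 pi * 226) = (1/2) ln(1419.9999) = 3.6292
  1/(12*226) = 0.0004
  ln(226!) ~ 1225.0409 - 226 + 3.6292 + 0.0004 = 1002.6705
Convert to base 2: log2(226!) = 1002.6705 / ln 2 = 1002.6705 / 0.69314718 = 1446.5478
ceil(1446.5478) = 1447


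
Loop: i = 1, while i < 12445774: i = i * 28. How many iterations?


i multiplies by 28 each step:
i = 1 -> 28 -> 784 -> 21952 -> 614656 -> 17210368 (stop)
Iterations = ceil(log_28(12445774)) = 5


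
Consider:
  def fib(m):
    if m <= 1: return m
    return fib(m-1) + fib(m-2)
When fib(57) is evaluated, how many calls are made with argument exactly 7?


Let N(m) = number of times fib(m) is called while evaluating fib(57).
N(57) = 1 (the initial call).
N(56) = 1 (only fib(57) calls it).
For 1 <= m <= 55: fib(m) is called by fib(m+1) and fib(m+2), so
  N(m) = N(m+1) + N(m+2).
fib(0) is called only by fib(2), so N(0) = N(2).
Walk down from m=57:
  N(57)=1, N(56)=1, N(55)=2, N(54)=3, N(53)=5, N(52)=8, N(51)=13, N(50)=21, N(49)=34, N(48)=55, N(47)=89, N(46)=144, N(45)=233, N(44)=377, N(43)=610, N(42)=987, N(41)=1597, N(40)=2584, N(39)=4181, N(38)=6765, N(37)=10946, N(36)=17711, N(35)=28657, N(34)=46368, N(33)=75025, N(32)=121393, N(31)=196418, N(30)=317811, N(29)=514229, N(28)=832040, N(27)=1346269, N(26)=2178309, N(25)=3524578, N(24)=5702887, N(23)=9227465, N(22)=14930352, N(21)=24157817, N(20)=39088169, N(19)=63245986, N(18)=102334155, N(17)=165580141, N(16)=267914296, N(15)=433494437, N(14)=701408733, N(13)=1134903170, N(12)=1836311903, N(11)=2971215073, N(10)=4807526976, N(9)=7778742049, N(8)=12586269025, N(7)=20365011074
N(7) = 20365011074


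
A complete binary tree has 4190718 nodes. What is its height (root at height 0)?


In a complete binary tree, level k holds nodes 2^k .. 2^(k+1)-1 (1-indexed).
Height = floor(log2(n)) = floor(log2(4190718)) = 21
Check: 2^21 = 2097152 <= 4190718 < 4194304 = 2^22


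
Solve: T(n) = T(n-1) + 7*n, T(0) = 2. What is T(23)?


Expanding the recurrence:
T(23) = T(22) + 7*23
       = T(21) + 7*22 + 7*23
       ...
       = T(0) + 7*(1 + 2 + ... + 23)
       = 2 + 7 * 23*24/2
       = 2 + 7 * 276
       = 2 + 1932 = 1934


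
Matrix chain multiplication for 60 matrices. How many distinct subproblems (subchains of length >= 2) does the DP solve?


Subproblems are indexed by (i, j) where i < j.
Number of such pairs = n*(n-1)/2
= 60 * 59 / 2
= 1770


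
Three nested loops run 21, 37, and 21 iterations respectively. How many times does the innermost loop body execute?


Loop 1 (outermost): 21 iterations
Loop 2 (middle): 37 iterations per outer
Loop 3 (innermost): 21 iterations per middle
Total = 21 * 37 * 21 = 16317


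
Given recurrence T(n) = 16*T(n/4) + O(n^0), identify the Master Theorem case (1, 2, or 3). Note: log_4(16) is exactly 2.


Master Theorem parameters: a=16, b=4, c=0
log_b(a) = 2
Compare b^c with a: 4^0 = 1 < 16, so c < log_b(a).
Comparing c=0 vs log_b(a)=2:
0 < 2 => Case 1
Result: T(n) = O(n^(log_4 16)) = O(n^2)
Master Theorem case = 1


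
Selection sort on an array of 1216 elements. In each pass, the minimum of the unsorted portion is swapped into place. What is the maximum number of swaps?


Selection sort performs one swap per pass:
  Pass 1: find min in positions 0 to 1215, swap with position 0
  Pass 2: find min in positions 1 to 1215, swap with position 1
  Pass 3: find min in positions 2 to 1215, swap with position 2
  Pass 4: find min in positions 3 to 1215, swap with position 3
  Pass 5: find min in positions 4 to 1215, swap with position 4
  ... (1210 more passes)
Total passes (and swaps) = n - 1 = 1216 - 1 = 1215


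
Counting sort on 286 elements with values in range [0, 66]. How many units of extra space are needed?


Output array size: 286 (to store sorted result)
Count array size: 67 (one slot per possible value, range 0 to 66)
Total extra space = 286 + 67 = 353


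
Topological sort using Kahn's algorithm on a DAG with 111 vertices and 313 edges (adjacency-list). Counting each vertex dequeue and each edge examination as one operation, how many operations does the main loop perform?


Kahn's algorithm:
  1. Compute in-degrees: O(V + E)
  2. Process queue: each vertex dequeued once (O(V))
     each edge examined once (O(E))
Total = V + E = 111 + 313 = 424


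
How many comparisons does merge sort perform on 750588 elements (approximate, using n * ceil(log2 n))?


Recursion depth: ceil(log2(750588)) = 20
Each recursion level merges n = 750588 elements
Total = 750588 * 20 = 15011760


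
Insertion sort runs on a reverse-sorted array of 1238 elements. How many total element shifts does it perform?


Sum of shifts = 1 + 2 + 3 + ... + 1237
= 1238 * 1237 / 2
= 1531406 / 2
= 765703


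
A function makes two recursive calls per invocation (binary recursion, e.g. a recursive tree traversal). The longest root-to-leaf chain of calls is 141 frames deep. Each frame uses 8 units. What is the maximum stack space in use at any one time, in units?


Binary recursion: the two calls run one after the other, so only one root-to-leaf chain of frames is on the stack at a time.
Maximum depth (longest chain) = 141 frames
Each frame = 8 units
Max stack space = 141 * 8 = 1128


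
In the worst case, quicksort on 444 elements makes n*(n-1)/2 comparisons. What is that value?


Sum of comparisons per partition:
443 + 442 + ... + 1 + 0
= 444 * (444 - 1) / 2
= 444 * 443 / 2
= 98346


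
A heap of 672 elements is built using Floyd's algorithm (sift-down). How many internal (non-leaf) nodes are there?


Leaf nodes occupy roughly half the array.
Sift-down is called for each internal node, starting from the last one.
Internal nodes = floor(n/2) = floor(672/2) = 336


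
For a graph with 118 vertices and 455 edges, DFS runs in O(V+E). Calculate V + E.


A full DFS traversal visits each vertex once and examines each edge once.
V = 118
E = 455
Sum = 118 + 455 = 573


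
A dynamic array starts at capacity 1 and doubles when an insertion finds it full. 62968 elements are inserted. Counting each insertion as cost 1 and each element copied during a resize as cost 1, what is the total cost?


n = 62968
Insertion costs: 62968
Resizes copy 1, 2, 4, ... up to the largest power of 2 that is <= n-1 = 62967, i.e. 32768.
Copy costs = 1 + 2 + 4 + 8 + 16 + 32 + 64 + 128 + 256 + 512 + 1024 + 2048 + 4096 + 8192 + 16384 + 32768 = 65535
Total = 62968 + 65535 = 128503


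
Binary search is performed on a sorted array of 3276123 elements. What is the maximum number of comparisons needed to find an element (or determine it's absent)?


Binary search halves the search space each comparison:
  Step 1: search space = 3276123 -> 1638061
  Step 2: search space = 1638061 -> 819030
  Step 3: search space = 819030 -> 409515
  Step 4: search space = 409515 -> 204757
  Step 5: search space = 204757 -> 102378
  Step 6: search space = 102378 -> 51189
  Step 7: search space = 51189 -> 25594
  Step 8: search space = 25594 -> 12797
  Step 9: search space = 12797 -> 6398
  Step 10: search space = 6398 -> 3199
  Step 11: search space = 3199 -> 1599
  Step 12: search space = 1599 -> 799
  Step 13: search space = 799 -> 399
  Step 14: search space = 399 -> 199
  Step 15: search space = 199 -> 99
  Step 16: search space = 99 -> 49
  Step 17: search space = 49 -> 24
  Step 18: search space = 24 -> 12
  Step 19: search space = 12 -> 6
  Step 20: search space = 6 -> 3
  Step 21: search space = 3 -> 1
  Step 22: search space = 1 (final check)
Maximum comparisons = floor(log2(3276123)) + 1 = 21 + 1 = 22


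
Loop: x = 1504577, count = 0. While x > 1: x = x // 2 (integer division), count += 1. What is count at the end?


The variable x halves each step:
x = 1504577 -> 752288 -> 376144 -> 188072 -> 94036 -> 47018 -> 23509 -> 11754 -> 5877 -> 2938 -> 1469 -> 734 -> 367 -> 183 -> 91 -> 45 -> 22 -> 11 -> 5 -> 2 -> 1
Number of halvings = floor(log2(1504577)) = 20


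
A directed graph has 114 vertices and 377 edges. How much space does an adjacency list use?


Adjacency list: one list head per vertex + one entry per edge
Vertex heads: 114
Edge entries: 377
Total = 114 + 377 = 491


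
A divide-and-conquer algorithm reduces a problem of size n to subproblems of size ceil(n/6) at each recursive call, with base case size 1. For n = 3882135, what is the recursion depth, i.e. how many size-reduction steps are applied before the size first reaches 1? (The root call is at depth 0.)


Each step divides the size by 6 (rounding up); after k steps the size is ceil(n/6^k), which equals 1 exactly when 6^k >= n.
So the depth is the smallest k with 6^k >= 3882135, i.e. ceil(log_6(3882135)).
6^8 = 1679616 < 3882135 <= 10077696 = 6^9
Recursion depth = 9


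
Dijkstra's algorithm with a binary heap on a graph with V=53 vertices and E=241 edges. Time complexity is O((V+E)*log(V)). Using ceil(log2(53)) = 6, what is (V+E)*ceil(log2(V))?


Dijkstra with a binary heap: each vertex is extracted once, each edge may relax once.
Each heap operation costs O(log V).
V + E = 53 + 241 = 294
ceil(log2(53)) = 6 (since 2^5 = 32 < 53 <= 64 = 2^6)
Total heap work = (V+E) * ceil(log2(V)) = 294 * 6 = 1764


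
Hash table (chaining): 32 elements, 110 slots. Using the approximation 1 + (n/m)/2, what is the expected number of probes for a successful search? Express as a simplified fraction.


Computing expected probes:
alpha = 32/110
= 1 + alpha/2
= 1 + 32/(2*110)
= (2*110 + 32) / (2*110)
= 252/220 = 63/55


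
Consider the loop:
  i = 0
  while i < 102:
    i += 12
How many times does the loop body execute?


Starting at i = 0, each iteration adds 12.
Iterations until i >= 102:
  Iteration 1: i = 0 -> i = 12
  Iteration 2: i = 12 -> i = 24
  Iteration 3: i = 24 -> i = 36
  Iteration 4: i = 36 -> i = 48
  Iteration 5: i = 48 -> i = 60
  Iteration 6: i = 60 -> i = 72
  Iteration 7: i = 72 -> i = 84
  Iteration 8: i = 84 -> i = 96
  ... continuing ...
Total iterations = ceil(102/12) = 9


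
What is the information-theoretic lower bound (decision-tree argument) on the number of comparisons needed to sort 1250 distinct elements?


A binary decision tree of height h has at most 2^h leaves and needs at least n! of them, so h >= ceil(log2(n!)).
1250! is far too large to multiply out, so use Stirling's series:
  ln(n!) ~ n ln n - n + (1/2) ln(2 pi n) + 1/(12n)  (error below 1/(360 n^3), negligible here)
  ln(1250) = 7.1308988
  n ln n = 1250 * 7.1308988 = 8913.6235
  (1/2) ln(2 pi * 1250) = (1/2) ln(7853.9816) = 4.4844
  1/(12*1250) = 0.0001
  ln(1250!) ~ 8913.6235 - 1250 + 4.4844 + 0.0001 = 7668.1080
Convert to base 2: log2(1250!) = 7668.1080 / ln 2 = 7668.1080 / 0.69314718 = 11062.7414
ceil(11062.7414) = 11063


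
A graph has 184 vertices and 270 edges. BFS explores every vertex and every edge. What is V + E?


A full BFS traversal dequeues each vertex once and examines each edge once.
Vertex visits: 184
Edge visits: 270
V + E = 184 + 270 = 454


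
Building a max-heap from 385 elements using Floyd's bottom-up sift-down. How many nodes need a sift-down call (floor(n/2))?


In a heap of 385 elements (0-indexed array):
  Last element index: 384
  Parent of last element: floor((384 - 1) / 2) = 191
  Internal nodes: indices 0 to 191
  Count = floor(385/2) = 192


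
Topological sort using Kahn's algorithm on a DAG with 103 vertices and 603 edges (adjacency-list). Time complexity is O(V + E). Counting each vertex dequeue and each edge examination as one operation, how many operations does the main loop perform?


Kahn's algorithm:
  1. Compute in-degrees: O(V + E)
  2. Process queue: each vertex dequeued once (O(V))
     each edge examined once (O(E))
Total = V + E = 103 + 603 = 706


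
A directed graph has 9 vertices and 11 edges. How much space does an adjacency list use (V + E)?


Adjacency list: one list head per vertex + one entry per edge
Vertex heads: 9
Edge entries: 11
Total = 9 + 11 = 20


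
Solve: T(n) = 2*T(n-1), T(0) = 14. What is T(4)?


Unrolling:
T(4) = 2*T(3) = 2^2*T(2) = ... = 2^4*T(0)
= 2^4 * 14
= 16 * 14 = 224


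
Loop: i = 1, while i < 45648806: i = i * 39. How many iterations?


i multiplies by 39 each step:
i = 1 -> 39 -> 1521 -> 59319 -> 2313441 -> 90224199 (stop)
Iterations = ceil(log_39(45648806)) = 5


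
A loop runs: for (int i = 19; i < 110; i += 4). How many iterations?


Loop starts at i = 19, increments by 4, stops when i >= 110.
Number of iterations = ceil((110 - 19) / 4)
= ceil(91 / 4)
= 23


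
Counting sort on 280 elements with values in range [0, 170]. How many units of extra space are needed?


Output array size: 280 (to store sorted result)
Count array size: 171 (one slot per possible value, range 0 to 170)
Total extra space = 280 + 171 = 451


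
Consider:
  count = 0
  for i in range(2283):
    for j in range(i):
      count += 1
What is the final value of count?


For each i, the inner loop runs i times:
  i=0: inner runs 0 times
  i=1: inner runs 1 time
  i=2: inner runs 2 times
  i=3: inner runs 3 times
  i=4: inner runs 4 times
  i=5: inner runs 5 times
  i=6: inner runs 6 times
  i=7: inner runs 7 times
  ...
Total = 0 + 1 + 2 + ... + 2282 = 2283*(2283-1)/2 = 2604903


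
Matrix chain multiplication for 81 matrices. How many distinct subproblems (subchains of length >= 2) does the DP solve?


Subproblems are indexed by (i, j) where i < j.
Number of such pairs = n*(n-1)/2
= 81 * 80 / 2
= 3240


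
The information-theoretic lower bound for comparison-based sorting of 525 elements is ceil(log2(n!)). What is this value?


A binary decision tree of height h has at most 2^h leaves and needs at least n! of them, so h >= ceil(log2(n!)).
525! is far too large to multiply out, so use Stirling's series:
  ln(n!) ~ n ln n - n + (1/2) ln(2 pi n) + 1/(12n)  (error below 1/(360 n^3), negligible here)
  ln(525) = 6.2633983
  n ln n = 525 * 6.2633983 = 3288.2841
  (1/2) ln(2 pi * 525) = (1/2) ln(3298.6723) = 4.0506
  1/(12*525) = 0.0002
  ln(525!) ~ 3288.2841 - 525 + 4.0506 + 0.0002 = 2767.3349
Convert to base 2: log2(525!) = 2767.3349 / ln 2 = 2767.3349 / 0.69314718 = 3992.4203
ceil(3992.4203) = 3993


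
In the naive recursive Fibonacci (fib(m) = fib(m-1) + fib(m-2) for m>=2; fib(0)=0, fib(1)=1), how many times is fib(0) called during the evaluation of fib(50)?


Let N(m) = number of times fib(m) is called while evaluating fib(50).
N(50) = 1 (the initial call).
N(49) = 1 (only fib(50) calls it).
For 1 <= m <= 48: fib(m) is called by fib(m+1) and fib(m+2), so
  N(m) = N(m+1) + N(m+2).
fib(0) is called only by fib(2), so N(0) = N(2).
Walk down from m=50:
  N(50)=1, N(49)=1, N(48)=2, N(47)=3, N(46)=5, N(45)=8, N(44)=13, N(43)=21, N(42)=34, N(41)=55, N(40)=89, N(39)=144, N(38)=233, N(37)=377, N(36)=610, N(35)=987, N(34)=1597, N(33)=2584, N(32)=4181, N(31)=6765, N(30)=10946, N(29)=17711, N(28)=28657, N(27)=46368, N(26)=75025, N(25)=121393, N(24)=196418, N(23)=317811, N(22)=514229, N(21)=832040, N(20)=1346269, N(19)=2178309, N(18)=3524578, N(17)=5702887, N(16)=9227465, N(15)=14930352, N(14)=24157817, N(13)=39088169, N(12)=63245986, N(11)=102334155, N(10)=165580141, N(9)=267914296, N(8)=433494437, N(7)=701408733, N(6)=1134903170, N(5)=1836311903, N(4)=2971215073, N(3)=4807526976, N(2)=7778742049, N(1)=12586269025, N(0)=N(2)=7778742049
N(0) = 7778742049


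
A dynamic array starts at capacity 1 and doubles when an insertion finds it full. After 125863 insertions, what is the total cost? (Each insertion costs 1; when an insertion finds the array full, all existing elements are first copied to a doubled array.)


Insertion cost: 125863 (one per element)
Resizes occur just before inserting elements 2, 3, 5, 9, ...
Elements copied at each resize: 1 + 2 + 4 + 8 + 16 + 32 + 64 + 128 + 256 + 512 + 1024 + 2048 + 4096 + 8192 + 16384 + 32768 + 65536
Sum of copies = 131071 (geometric series: 2^k - 1)
Total = 125863 + 131071 = 256934


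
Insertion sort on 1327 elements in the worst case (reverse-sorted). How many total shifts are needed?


In the worst case (reverse-sorted), each element shifts past all previous:
  Element 1: 1 shifts
  Element 2: 2 shifts
  Element 3: 3 shifts
  Element 4: 4 shifts
  Element 5: 5 shifts
  ...
  Element 1326: 1326 shifts
Total = 1 + 2 + ... + 1326
= 1327*(1327-1)/2 = 879801


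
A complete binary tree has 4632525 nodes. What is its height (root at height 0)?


In a complete binary tree, level k holds nodes 2^k .. 2^(k+1)-1 (1-indexed).
Height = floor(log2(n)) = floor(log2(4632525)) = 22
Check: 2^22 = 4194304 <= 4632525 < 8388608 = 2^23


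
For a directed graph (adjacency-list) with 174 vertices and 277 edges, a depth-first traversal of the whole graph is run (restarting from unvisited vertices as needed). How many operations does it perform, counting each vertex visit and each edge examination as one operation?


A full DFS traversal visits each vertex once and examines each edge once.
V = 174
E = 277
Sum = 174 + 277 = 451


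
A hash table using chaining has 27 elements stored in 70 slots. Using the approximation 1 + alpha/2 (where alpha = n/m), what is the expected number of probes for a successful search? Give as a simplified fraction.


Load factor alpha = n/m = 27/70
Expected probes = 1 + alpha/2 = 1 + 27/(2*70)
= 1 + 27/140
= 140/140 + 27/140
= 167/140


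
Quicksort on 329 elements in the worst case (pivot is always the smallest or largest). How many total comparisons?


In the worst case, each partition step picks the worst pivot:
  Partition 1: 328 comparisons (n-1 elements to compare)
  Partition 2: 327 comparisons
  Partition 3: 326 comparisons
  Partition 4: 325 comparisons
  Partition 5: 324 comparisons
  ...
  Last partition: 0 comparisons
Total = (n-1) + (n-2) + ... + 1 + 0 = n*(n-1)/2
= 329*328/2 = 53956


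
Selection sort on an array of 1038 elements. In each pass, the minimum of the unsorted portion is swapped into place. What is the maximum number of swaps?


Selection sort performs one swap per pass:
  Pass 1: find min in positions 0 to 1037, swap with position 0
  Pass 2: find min in positions 1 to 1037, swap with position 1
  Pass 3: find min in positions 2 to 1037, swap with position 2
  Pass 4: find min in positions 3 to 1037, swap with position 3
  Pass 5: find min in positions 4 to 1037, swap with position 4
  ... (1032 more passes)
Total passes (and swaps) = n - 1 = 1038 - 1 = 1037


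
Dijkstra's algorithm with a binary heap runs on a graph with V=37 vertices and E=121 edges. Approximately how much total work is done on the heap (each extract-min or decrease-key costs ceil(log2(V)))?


Dijkstra with a binary heap: each vertex is extracted once, each edge may relax once.
Each heap operation costs O(log V).
V + E = 37 + 121 = 158
ceil(log2(37)) = 6 (since 2^5 = 32 < 37 <= 64 = 2^6)
Total heap work = (V+E) * ceil(log2(V)) = 158 * 6 = 948


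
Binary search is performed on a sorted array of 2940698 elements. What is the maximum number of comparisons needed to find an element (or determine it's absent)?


Binary search halves the search space each comparison:
  Step 1: search space = 2940698 -> 1470349
  Step 2: search space = 1470349 -> 735174
  Step 3: search space = 735174 -> 367587
  Step 4: search space = 367587 -> 183793
  Step 5: search space = 183793 -> 91896
  Step 6: search space = 91896 -> 45948
  Step 7: search space = 45948 -> 22974
  Step 8: search space = 22974 -> 11487
  Step 9: search space = 11487 -> 5743
  Step 10: search space = 5743 -> 2871
  Step 11: search space = 2871 -> 1435
  Step 12: search space = 1435 -> 717
  Step 13: search space = 717 -> 358
  Step 14: search space = 358 -> 179
  Step 15: search space = 179 -> 89
  Step 16: search space = 89 -> 44
  Step 17: search space = 44 -> 22
  Step 18: search space = 22 -> 11
  Step 19: search space = 11 -> 5
  Step 20: search space = 5 -> 2
  Step 21: search space = 2 -> 1
  Step 22: search space = 1 (final check)
Maximum comparisons = floor(log2(2940698)) + 1 = 21 + 1 = 22


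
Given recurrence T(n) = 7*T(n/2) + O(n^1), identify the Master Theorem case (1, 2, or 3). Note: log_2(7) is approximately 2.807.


Master Theorem parameters: a=7, b=2, c=1
log_b(a) = 2.807
Compare b^c with a: 2^1 = 2 < 7, so c < log_b(a).
Comparing c=1 vs log_b(a)=2.807:
1 < 2.807 => Case 1
Result: T(n) = O(n^(log_2 7)) ~ O(n^2.807)
Master Theorem case = 1


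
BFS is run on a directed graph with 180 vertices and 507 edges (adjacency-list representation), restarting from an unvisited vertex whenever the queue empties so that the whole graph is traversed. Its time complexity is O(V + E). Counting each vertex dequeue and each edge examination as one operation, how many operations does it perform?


A full BFS traversal dequeues each vertex exactly once and examines each directed edge exactly once.
V = 180 (vertex processing cost)
E = 507 (edge examination cost)
Total operations proportional to V + E = 180 + 507 = 687


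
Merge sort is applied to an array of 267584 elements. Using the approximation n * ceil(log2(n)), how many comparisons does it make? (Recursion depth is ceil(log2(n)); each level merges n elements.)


Merge sort divides the array into halves recursively.
Number of levels = ceil(log2(267584)) = 19
At each level, approximately n = 267584 comparisons are needed for merging.
Total comparisons ~ n * ceil(log2(n)) = 267584 * 19 = 5084096


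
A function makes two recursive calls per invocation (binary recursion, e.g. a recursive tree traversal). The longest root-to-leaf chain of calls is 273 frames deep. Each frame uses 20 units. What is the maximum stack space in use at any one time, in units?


Binary recursion: the two calls run one after the other, so only one root-to-leaf chain of frames is on the stack at a time.
Maximum depth (longest chain) = 273 frames
Each frame = 20 units
Max stack space = 273 * 20 = 5460


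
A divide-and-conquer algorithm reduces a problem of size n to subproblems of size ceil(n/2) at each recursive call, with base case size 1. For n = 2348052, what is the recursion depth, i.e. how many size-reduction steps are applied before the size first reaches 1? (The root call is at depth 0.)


Each step divides the size by 2 (rounding up); after k steps the size is ceil(n/2^k), which equals 1 exactly when 2^k >= n.
So the depth is the smallest k with 2^k >= 2348052, i.e. ceil(log_2(2348052)).
2^21 = 2097152 < 2348052 <= 4194304 = 2^22
Recursion depth = 22


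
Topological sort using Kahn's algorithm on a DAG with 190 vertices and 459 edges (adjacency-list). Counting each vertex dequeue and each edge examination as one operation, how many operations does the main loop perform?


Kahn's algorithm:
  1. Compute in-degrees: O(V + E)
  2. Process queue: each vertex dequeued once (O(V))
     each edge examined once (O(E))
Total = V + E = 190 + 459 = 649


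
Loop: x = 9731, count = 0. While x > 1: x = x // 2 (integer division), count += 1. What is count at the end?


The variable x halves each step:
x = 9731 -> 4865 -> 2432 -> 1216 -> 608 -> 304 -> 152 -> 76 -> 38 -> 19 -> 9 -> 4 -> 2 -> 1
Number of halvings = floor(log2(9731)) = 13


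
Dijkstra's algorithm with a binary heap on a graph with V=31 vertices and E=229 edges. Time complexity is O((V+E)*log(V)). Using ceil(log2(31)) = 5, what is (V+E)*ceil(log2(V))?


Dijkstra with a binary heap: each vertex is extracted once, each edge may relax once.
Each heap operation costs O(log V).
V + E = 31 + 229 = 260
ceil(log2(31)) = 5 (since 2^4 = 16 < 31 <= 32 = 2^5)
Total heap work = (V+E) * ceil(log2(V)) = 260 * 5 = 1300


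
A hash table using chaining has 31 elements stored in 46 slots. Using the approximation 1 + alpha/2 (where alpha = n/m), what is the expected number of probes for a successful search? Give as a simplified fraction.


Load factor alpha = n/m = 31/46
Expected probes = 1 + alpha/2 = 1 + 31/(2*46)
= 1 + 31/92
= 92/92 + 31/92
= 123/92


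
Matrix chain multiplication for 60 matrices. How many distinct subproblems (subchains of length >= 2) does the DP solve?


Subproblems are indexed by (i, j) where i < j.
Number of such pairs = n*(n-1)/2
= 60 * 59 / 2
= 1770


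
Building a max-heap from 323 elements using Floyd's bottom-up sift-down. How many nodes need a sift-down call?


In a heap of 323 elements (0-indexed array):
  Last element index: 322
  Parent of last element: floor((322 - 1) / 2) = 160
  Internal nodes: indices 0 to 160
  Count = floor(323/2) = 161


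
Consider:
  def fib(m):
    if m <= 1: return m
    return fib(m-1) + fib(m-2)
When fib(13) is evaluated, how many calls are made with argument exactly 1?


Let N(m) = number of times fib(m) is called while evaluating fib(13).
N(13) = 1 (the initial call).
N(12) = 1 (only fib(13) calls it).
For 1 <= m <= 11: fib(m) is called by fib(m+1) and fib(m+2), so
  N(m) = N(m+1) + N(m+2).
fib(0) is called only by fib(2), so N(0) = N(2).
Walk down from m=13:
  N(13)=1, N(12)=1, N(11)=2, N(10)=3, N(9)=5, N(8)=8, N(7)=13, N(6)=21, N(5)=34, N(4)=55, N(3)=89, N(2)=144, N(1)=233
N(1) = 233


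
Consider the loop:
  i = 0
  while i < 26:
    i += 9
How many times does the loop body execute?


Starting at i = 0, each iteration adds 9.
Iterations until i >= 26:
  Iteration 1: i = 0 -> i = 9
  Iteration 2: i = 9 -> i = 18
  Iteration 3: i = 18 -> i = 27
Total iterations = ceil(26/9) = 3


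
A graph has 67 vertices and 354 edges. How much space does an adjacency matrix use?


Adjacency matrix: V x V grid of entries
Space = V^2 = 67^2 = 67 * 67 = 4489


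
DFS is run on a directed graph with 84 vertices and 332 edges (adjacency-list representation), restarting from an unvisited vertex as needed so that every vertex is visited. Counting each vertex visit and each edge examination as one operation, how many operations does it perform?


A full DFS traversal processes each vertex exactly once (push/pop on stack).
Each directed edge is examined once.
V = 84, E = 332
V + E = 416


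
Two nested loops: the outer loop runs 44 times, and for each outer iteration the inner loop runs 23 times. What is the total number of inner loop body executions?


Outer loop: 44 iterations
Inner loop: 23 iterations per outer iteration
Total = 44 * 23 = 1012


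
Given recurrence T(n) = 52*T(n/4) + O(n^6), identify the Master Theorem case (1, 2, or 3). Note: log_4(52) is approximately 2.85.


Master Theorem parameters: a=52, b=4, c=6
log_b(a) = 2.85
Compare b^c with a: 4^6 = 4096 > 52, so c > log_b(a).
Comparing c=6 vs log_b(a)=2.85:
6 > 2.85 => Case 3
Result: T(n) = O(n^6)
Master Theorem case = 3


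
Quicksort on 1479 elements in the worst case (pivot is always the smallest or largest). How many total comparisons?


In the worst case, each partition step picks the worst pivot:
  Partition 1: 1478 comparisons (n-1 elements to compare)
  Partition 2: 1477 comparisons
  Partition 3: 1476 comparisons
  Partition 4: 1475 comparisons
  Partition 5: 1474 comparisons
  ...
  Last partition: 0 comparisons
Total = (n-1) + (n-2) + ... + 1 + 0 = n*(n-1)/2
= 1479*1478/2 = 1092981


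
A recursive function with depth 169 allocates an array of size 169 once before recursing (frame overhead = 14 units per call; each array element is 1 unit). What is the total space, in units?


Array allocation: 169 units (allocated once)
Stack frames: 169 deep * 14 per frame = 2366 units
Total = 169 + 2366 = 2535


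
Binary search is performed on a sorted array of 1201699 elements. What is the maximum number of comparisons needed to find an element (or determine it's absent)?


Binary search halves the search space each comparison:
  Step 1: search space = 1201699 -> 600849
  Step 2: search space = 600849 -> 300424
  Step 3: search space = 300424 -> 150212
  Step 4: search space = 150212 -> 75106
  Step 5: search space = 75106 -> 37553
  Step 6: search space = 37553 -> 18776
  Step 7: search space = 18776 -> 9388
  Step 8: search space = 9388 -> 4694
  Step 9: search space = 4694 -> 2347
  Step 10: search space = 2347 -> 1173
  Step 11: search space = 1173 -> 586
  Step 12: search space = 586 -> 293
  Step 13: search space = 293 -> 146
  Step 14: search space = 146 -> 73
  Step 15: search space = 73 -> 36
  Step 16: search space = 36 -> 18
  Step 17: search space = 18 -> 9
  Step 18: search space = 9 -> 4
  Step 19: search space = 4 -> 2
  Step 20: search space = 2 -> 1
  Step 21: search space = 1 (final check)
Maximum comparisons = floor(log2(1201699)) + 1 = 20 + 1 = 21


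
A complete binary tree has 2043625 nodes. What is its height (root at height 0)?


In a complete binary tree, level k holds nodes 2^k .. 2^(k+1)-1 (1-indexed).
Height = floor(log2(n)) = floor(log2(2043625)) = 20
Check: 2^20 = 1048576 <= 2043625 < 2097152 = 2^21


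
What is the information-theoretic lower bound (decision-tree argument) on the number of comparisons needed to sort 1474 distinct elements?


A binary decision tree of height h has at most 2^h leaves and needs at least n! of them, so h >= ceil(log2(n!)).
1474! is far too large to multiply out, so use Stirling's series:
  ln(n!) ~ n ln n - n + (1/2) ln(2 pi n) + 1/(12n)  (error below 1/(360 n^3), negligible here)
  ln(1474) = 7.2957351
  n ln n = 1474 * 7.2957351 = 10753.9135
  (1/2) ln(2 pi * 1474) = (1/2) ln(9261.4151) = 4.5668
  1/(12*1474) = 0.0001
  ln(1474!) ~ 10753.9135 - 1474 + 4.5668 + 0.0001 = 9284.4804
Convert to base 2: log2(1474!) = 9284.4804 / ln 2 = 9284.4804 / 0.69314718 = 13394.6738
ceil(13394.6738) = 13395


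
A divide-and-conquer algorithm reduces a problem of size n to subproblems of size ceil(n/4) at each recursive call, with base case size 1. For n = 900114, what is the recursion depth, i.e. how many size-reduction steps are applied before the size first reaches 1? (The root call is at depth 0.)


Each step divides the size by 4 (rounding up); after k steps the size is ceil(n/4^k), which equals 1 exactly when 4^k >= n.
So the depth is the smallest k with 4^k >= 900114, i.e. ceil(log_4(900114)).
4^9 = 262144 < 900114 <= 1048576 = 4^10
Recursion depth = 10


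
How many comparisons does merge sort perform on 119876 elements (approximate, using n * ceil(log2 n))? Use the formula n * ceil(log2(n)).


Recursion depth: ceil(log2(119876)) = 17
Each recursion level merges n = 119876 elements
Total = 119876 * 17 = 2037892


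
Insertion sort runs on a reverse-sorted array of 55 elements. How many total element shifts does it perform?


Sum of shifts = 1 + 2 + 3 + ... + 54
= 55 * 54 / 2
= 2970 / 2
= 1485


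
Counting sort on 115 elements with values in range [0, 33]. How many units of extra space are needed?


Output array size: 115 (to store sorted result)
Count array size: 34 (one slot per possible value, range 0 to 33)
Total extra space = 115 + 34 = 149


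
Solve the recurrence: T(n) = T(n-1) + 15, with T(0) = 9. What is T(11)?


Unrolling the recurrence:
T(11) = T(10) + 15
       = T(9) + 15 + 15
       = T(8) + 15*3
       ...
       = T(0) + 15*11
       = 9 + 165 = 174


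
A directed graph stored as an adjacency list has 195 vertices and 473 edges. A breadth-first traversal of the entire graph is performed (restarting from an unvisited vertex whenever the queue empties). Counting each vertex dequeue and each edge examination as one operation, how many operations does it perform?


A full BFS traversal dequeues each vertex once and examines each edge once.
Vertex visits: 195
Edge visits: 473
V + E = 195 + 473 = 668


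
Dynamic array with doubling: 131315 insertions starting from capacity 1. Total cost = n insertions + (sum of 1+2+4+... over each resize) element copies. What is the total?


n = 131315
Insertion costs: 131315
Resizes copy 1, 2, 4, ... up to the largest power of 2 that is <= n-1 = 131314, i.e. 131072.
Copy costs = 1 + 2 + 4 + 8 + 16 + 32 + 64 + 128 + 256 + 512 + 1024 + 2048 + 4096 + 8192 + 16384 + 32768 + 65536 + 131072 = 262143
Total = 131315 + 262143 = 393458


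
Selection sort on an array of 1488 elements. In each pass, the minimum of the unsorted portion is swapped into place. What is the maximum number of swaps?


Selection sort performs one swap per pass:
  Pass 1: find min in positions 0 to 1487, swap with position 0
  Pass 2: find min in positions 1 to 1487, swap with position 1
  Pass 3: find min in positions 2 to 1487, swap with position 2
  Pass 4: find min in positions 3 to 1487, swap with position 3
  Pass 5: find min in positions 4 to 1487, swap with position 4
  ... (1482 more passes)
Total passes (and swaps) = n - 1 = 1488 - 1 = 1487
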